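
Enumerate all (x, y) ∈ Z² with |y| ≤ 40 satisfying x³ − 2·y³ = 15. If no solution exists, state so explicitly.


The equation is x³ - 2y³ = 15. For fixed y, x³ = 2·y³ + 15, so a solution requires the RHS to be a perfect cube.
Strategy: iterate y from -40 to 40, compute RHS = 2·y³ + 15, and check whether it is a (positive or negative) perfect cube.
Check small values of y:
  y = 0: RHS = 15 is not a perfect cube.
  y = 1: RHS = 17 is not a perfect cube.
  y = -1: RHS = 13 is not a perfect cube.
  y = 2: RHS = 31 is not a perfect cube.
  y = -2: RHS = -1 = (-1)³ ⇒ x = -1 works.
  y = 3: RHS = 69 is not a perfect cube.
  y = -3: RHS = -39 is not a perfect cube.
Continuing the search up to |y| = 40 finds no further solutions beyond those listed.
Collected solutions: (-1, -2).

Solutions (with |y| ≤ 40): (-1, -2).


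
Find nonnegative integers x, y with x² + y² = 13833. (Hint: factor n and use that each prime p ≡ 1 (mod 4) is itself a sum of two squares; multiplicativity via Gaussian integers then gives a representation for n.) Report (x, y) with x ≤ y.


Step 1: Factor n = 13833 = 3^2 · 29 · 53.
Step 2: Check the mod-4 condition on each prime factor: 3 ≡ 3 (mod 4), exponent 2 (must be even); 29 ≡ 1 (mod 4), exponent 1; 53 ≡ 1 (mod 4), exponent 1.
All primes ≡ 3 (mod 4) appear to even exponent (or don't appear), so by the two-squares theorem n IS expressible as a sum of two squares.
Step 3: Build a representation. Group n = k² · m with k = 3 and m = 29 · 53 = 1537 (a product of primes ≡ 1 (mod 4)); a representation of m scales to one of n via (k·x)² + (k·y)² = k²(x² + y²). Each prime p ≡ 1 (mod 4) is itself a sum of two squares; find a² by testing p − a² for a perfect square:
  29: 29 − 1² = 28, 29 − 2² = 25 = 5² ⇒ 29 = 2² + 5².
  53: 53 − 1² = 52, 53 − 2² = 49 = 7² ⇒ 53 = 2² + 7².
  Combine using the Brahmagupta–Fibonacci identity (a² + b²)(c² + d²) = (ac − bd)² + (ad + bc)² = (ac + bd)² + (ad − bc)²:
  29 · 53 = 1537: from (2² + 5²)(2² + 7²), take (2·2 − 5·7, 2·7 + 5·2) = (4 − 35, 14 + 10) = (-31, 24); dropping signs (only squares matter) gives (31, 24); check 31² + 24² = 961 + 576 = 1537 ✓.
  Scale by k = 3: (3·31, 3·24) = (93, 72).
Step 4: Order so x ≤ y and verify: 72² + 93² = 5184 + 8649 = 13833 = n. ✓

n = 13833 = 72² + 93² (one valid representation with x ≤ y).


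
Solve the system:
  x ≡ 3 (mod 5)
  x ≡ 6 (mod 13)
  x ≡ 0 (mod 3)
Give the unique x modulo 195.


Moduli 5, 13, 3 are pairwise coprime; by CRT there is a unique solution modulo M = 5 · 13 · 3 = 195.
Solve pairwise, accumulating the modulus:
  Start with x ≡ 3 (mod 5).
  Combine with x ≡ 6 (mod 13): since gcd(5, 13) = 1, we get a unique residue mod 65.
    Write x = 3 + 5·t and substitute into x ≡ 6 (mod 13): 5·t ≡ 6 − 3 = 3 (mod 13).
    The inverse of 5 mod 13 is 8 (since 5·8 = 40 = 3·13 + 1), so t ≡ 8·3 = 24 ≡ 11 (mod 13).
    Then x = 3 + 5·11 = 58, valid modulo lcm(5, 13) = 65: x ≡ 58 (mod 65).
  Combine with x ≡ 0 (mod 3): since gcd(65, 3) = 1, we get a unique residue mod 195.
    Write x = 58 + 65·t and substitute into x ≡ 0 (mod 3): 65·t ≡ 0 − 58 = -58 (mod 3).
    Reduce coefficients mod 3: 2·t ≡ 2 (mod 3).
    The inverse of 2 mod 3 is 2 (since 2·2 = 4 = 1·3 + 1), so t ≡ 2·2 = 4 ≡ 1 (mod 3).
    Then x = 58 + 65·1 = 123, valid modulo lcm(65, 3) = 195: x ≡ 123 (mod 195).
Verify: 123 mod 5 = 3 ✓, 123 mod 13 = 6 ✓, 123 mod 3 = 0 ✓.

x ≡ 123 (mod 195).


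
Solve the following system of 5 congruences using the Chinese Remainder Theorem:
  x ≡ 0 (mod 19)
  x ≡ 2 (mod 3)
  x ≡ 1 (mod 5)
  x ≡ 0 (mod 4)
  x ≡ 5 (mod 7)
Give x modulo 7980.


Product of moduli M = 19 · 3 · 5 · 4 · 7 = 7980.
Merge one congruence at a time:
  Start: x ≡ 0 (mod 19).
  Combine with x ≡ 2 (mod 3); new modulus lcm = 57.
    Write x = 0 + 19·t and substitute into x ≡ 2 (mod 3): 19·t ≡ 2 − 0 = 2 (mod 3).
    Reduce coefficients mod 3: 1·t ≡ 2 (mod 3).
    So t ≡ 2 (mod 3).
    Then x = 0 + 19·2 = 38, valid modulo lcm(19, 3) = 57: x ≡ 38 (mod 57).
  Combine with x ≡ 1 (mod 5); new modulus lcm = 285.
    Write x = 38 + 57·t and substitute into x ≡ 1 (mod 5): 57·t ≡ 1 − 38 = -37 (mod 5).
    Reduce coefficients mod 5: 2·t ≡ 3 (mod 5).
    The inverse of 2 mod 5 is 3 (since 2·3 = 6 = 1·5 + 1), so t ≡ 3·3 = 9 ≡ 4 (mod 5).
    Then x = 38 + 57·4 = 266, valid modulo lcm(57, 5) = 285: x ≡ 266 (mod 285).
  Combine with x ≡ 0 (mod 4); new modulus lcm = 1140.
    Write x = 266 + 285·t and substitute into x ≡ 0 (mod 4): 285·t ≡ 0 − 266 = -266 (mod 4).
    Reduce coefficients mod 4: 1·t ≡ 2 (mod 4).
    So t ≡ 2 (mod 4).
    Then x = 266 + 285·2 = 836, valid modulo lcm(285, 4) = 1140: x ≡ 836 (mod 1140).
  Combine with x ≡ 5 (mod 7); new modulus lcm = 7980.
    Write x = 836 + 1140·t and substitute into x ≡ 5 (mod 7): 1140·t ≡ 5 − 836 = -831 (mod 7).
    Reduce coefficients mod 7: 6·t ≡ 2 (mod 7).
    The inverse of 6 mod 7 is 6 (since 6·6 = 36 = 5·7 + 1), so t ≡ 6·2 = 12 ≡ 5 (mod 7).
    Then x = 836 + 1140·5 = 6536, valid modulo lcm(1140, 7) = 7980: x ≡ 6536 (mod 7980).
Verify against each original: 6536 mod 19 = 0, 6536 mod 3 = 2, 6536 mod 5 = 1, 6536 mod 4 = 0, 6536 mod 7 = 5.

x ≡ 6536 (mod 7980).


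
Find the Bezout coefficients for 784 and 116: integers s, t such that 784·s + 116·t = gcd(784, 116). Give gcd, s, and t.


Euclidean algorithm on (784, 116) — divide until remainder is 0:
  784 = 6 · 116 + 88
  116 = 1 · 88 + 28
  88 = 3 · 28 + 4
  28 = 7 · 4 + 0
gcd(784, 116) = 4.
Track Bezout coefficients alongside the remainders: start with r₀ = 784 = a·1 + b·0 (s = 1, t = 0) and r₁ = 116 = a·0 + b·1 (s = 0, t = 1); each new remainder r_{k+1} = r_{k-1} − q_k·r_k inherits s_{k+1} = s_{k-1} − q_k·s_k, t_{k+1} = t_{k-1} − q_k·t_k, so r_k = a·s_k + b·t_k at every step:
  q = 6: r = 88, s = 1 − 6·0 = 1, t = 0 − 6·1 = -6  (check: 784·1 + 116·(-6) = 88)
  q = 1: r = 28, s = 0 − 1·1 = -1, t = 1 − 1·(-6) = 7  (check: 784·(-1) + 116·7 = 28)
  q = 3: r = 4, s = 1 − 3·(-1) = 4, t = -6 − 3·7 = -27  (check: 784·4 + 116·(-27) = 4)
The row with r = 4 (the gcd) gives the Bezout coefficients s = 4, t = -27.
Result: 784 · (4) + 116 · (-27) = 4.

gcd(784, 116) = 4; s = 4, t = -27 (check: 784·4 + 116·(-27) = 4).


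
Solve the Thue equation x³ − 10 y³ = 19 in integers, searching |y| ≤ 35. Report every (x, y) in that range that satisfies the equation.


The equation is x³ - 10y³ = 19. For fixed y, x³ = 10·y³ + 19, so a solution requires the RHS to be a perfect cube.
Strategy: iterate y from -35 to 35, compute RHS = 10·y³ + 19, and check whether it is a (positive or negative) perfect cube.
Check small values of y:
  y = 0: RHS = 19 is not a perfect cube.
  y = 1: RHS = 29 is not a perfect cube.
  y = -1: RHS = 9 is not a perfect cube.
  y = 2: RHS = 99 is not a perfect cube.
  y = -2: RHS = -61 is not a perfect cube.
  y = 3: RHS = 289 is not a perfect cube.
  y = -3: RHS = -251 is not a perfect cube.
Continuing the search up to |y| = 35 finds no solutions either.
No (x, y) in the scanned range satisfies the equation.

No integer solutions with |y| ≤ 35.


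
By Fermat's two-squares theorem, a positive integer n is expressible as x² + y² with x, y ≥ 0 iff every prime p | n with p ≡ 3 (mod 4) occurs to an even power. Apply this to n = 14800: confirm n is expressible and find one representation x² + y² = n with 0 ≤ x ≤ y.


Step 1: Factor n = 14800 = 2^4 · 5^2 · 37.
Step 2: Check the mod-4 condition on each prime factor: 2 = 2 (special); 5 ≡ 1 (mod 4), exponent 2; 37 ≡ 1 (mod 4), exponent 1.
All primes ≡ 3 (mod 4) appear to even exponent (or don't appear), so by the two-squares theorem n IS expressible as a sum of two squares.
Step 3: Build a representation. Group n = k² · m with k = 4 and m = 5 · 5 · 37 = 925 (a product of primes ≡ 1 (mod 4)); a representation of m scales to one of n via (k·x)² + (k·y)² = k²(x² + y²). Each prime p ≡ 1 (mod 4) is itself a sum of two squares; find a² by testing p − a² for a perfect square:
  5: 5 − 1² = 4 = 2² ⇒ 5 = 1² + 2².
  37: 37 − 1² = 36 = 6² ⇒ 37 = 1² + 6².
  Combine using the Brahmagupta–Fibonacci identity (a² + b²)(c² + d²) = (ac − bd)² + (ad + bc)² = (ac + bd)² + (ad − bc)²:
  5 · 5 = 25: from (1² + 2²)(1² + 2²), take (1·1 − 2·2, 1·2 + 2·1) = (1 − 4, 2 + 2) = (-3, 4); dropping signs (only squares matter) gives (3, 4); check 3² + 4² = 9 + 16 = 25 ✓.
  25 · 37 = 925: from (3² + 4²)(1² + 6²), take (3·1 − 4·6, 3·6 + 4·1) = (3 − 24, 18 + 4) = (-21, 22); dropping signs (only squares matter) gives (21, 22); check 21² + 22² = 441 + 484 = 925 ✓.
  Scale by k = 4: (4·21, 4·22) = (84, 88).
Step 4: Order so x ≤ y and verify: 84² + 88² = 7056 + 7744 = 14800 = n. ✓

n = 14800 = 84² + 88² (one valid representation with x ≤ y).


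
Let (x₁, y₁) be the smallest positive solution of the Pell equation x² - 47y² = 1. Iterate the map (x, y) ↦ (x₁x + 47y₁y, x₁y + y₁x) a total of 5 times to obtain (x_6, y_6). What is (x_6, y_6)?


Step 1: Find the fundamental solution (x₁, y₁) of x² - 47y² = 1.
  Expand √47 as a continued fraction. a₀ = ⌊√47⌋ = 6; iterate m_{k+1} = d_k·a_k − m_k, d_{k+1} = (47 − m_{k+1}²)/d_k, a_{k+1} = ⌊(a₀ + m_{k+1})/d_{k+1}⌋ (starting m₀ = 0, d₀ = 1), with convergents p_k = a_k·p_{k-1} + p_{k-2}, q_k = a_k·q_{k-1} + q_{k-2} (p₋₁ = 1, q₋₁ = 0):
  k = 0: a₀ = 6; p₀/q₀ = 6/1; p₀² − 47·q₀² = 36 − 47 = -11.
  k = 1: m = 6, d = 11, a = ⌊(6 + 6)/11⌋ = 1; p/q = (1·6 + 1)/(1·1 + 0) = 7/1; p² − 47·q² = 49 − 47 = 2.
  k = 2: m = 5, d = 2, a = ⌊(6 + 5)/2⌋ = 5; p/q = (5·7 + 6)/(5·1 + 1) = 41/6; p² − 47·q² = 1681 − 1692 = -11.
  k = 3: m = 5, d = 11, a = ⌊(6 + 5)/11⌋ = 1; p/q = (1·41 + 7)/(1·6 + 1) = 48/7; p² − 47·q² = 2304 − 2303 = 1.
  The first convergent with p² − 47·q² = 1 gives the fundamental solution (x₁, y₁) = (48, 7).
Step 2: Apply the recurrence (x_{n+1}, y_{n+1}) = (x₁x_n + 47y₁y_n, x₁y_n + y₁x_n) repeatedly.
  From (x_1, y_1) = (48, 7): x_2 = 48·48 + 47·7·7 = 4607; y_2 = 48·7 + 7·48 = 672.
  From (x_2, y_2) = (4607, 672): x_3 = 48·4607 + 47·7·672 = 442224; y_3 = 48·672 + 7·4607 = 64505.
  From (x_3, y_3) = (442224, 64505): x_4 = 48·442224 + 47·7·64505 = 42448897; y_4 = 48·64505 + 7·442224 = 6191808.
  From (x_4, y_4) = (42448897, 6191808): x_5 = 48·42448897 + 47·7·6191808 = 4074651888; y_5 = 48·6191808 + 7·42448897 = 594349063.
  From (x_5, y_5) = (4074651888, 594349063): x_6 = 48·4074651888 + 47·7·594349063 = 391124132351; y_6 = 48·594349063 + 7·4074651888 = 57051318240.
Step 3: Verify x_6² - 47·y_6² = 152978086907322564787201 - 152978086907322564787200 = 1 (should be 1). ✓

(x_1, y_1) = (48, 7); (x_6, y_6) = (391124132351, 57051318240).


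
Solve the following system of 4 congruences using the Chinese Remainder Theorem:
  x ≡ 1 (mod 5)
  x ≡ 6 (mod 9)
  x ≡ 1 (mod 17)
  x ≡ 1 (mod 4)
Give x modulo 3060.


Product of moduli M = 5 · 9 · 17 · 4 = 3060.
Merge one congruence at a time:
  Start: x ≡ 1 (mod 5).
  Combine with x ≡ 6 (mod 9); new modulus lcm = 45.
    Write x = 1 + 5·t and substitute into x ≡ 6 (mod 9): 5·t ≡ 6 − 1 = 5 (mod 9).
    The inverse of 5 mod 9 is 2 (since 5·2 = 10 = 1·9 + 1), so t ≡ 2·5 = 10 ≡ 1 (mod 9).
    Then x = 1 + 5·1 = 6, valid modulo lcm(5, 9) = 45: x ≡ 6 (mod 45).
  Combine with x ≡ 1 (mod 17); new modulus lcm = 765.
    Write x = 6 + 45·t and substitute into x ≡ 1 (mod 17): 45·t ≡ 1 − 6 = -5 (mod 17).
    Reduce coefficients mod 17: 11·t ≡ 12 (mod 17).
    The inverse of 11 mod 17 is 14 (since 11·14 = 154 = 9·17 + 1), so t ≡ 14·12 = 168 ≡ 15 (mod 17).
    Then x = 6 + 45·15 = 681, valid modulo lcm(45, 17) = 765: x ≡ 681 (mod 765).
  Combine with x ≡ 1 (mod 4); new modulus lcm = 3060.
    Write x = 681 + 765·t and substitute into x ≡ 1 (mod 4): 765·t ≡ 1 − 681 = -680 (mod 4).
    Reduce coefficients mod 4: 1·t ≡ 0 (mod 4).
    So t ≡ 0 (mod 4).
    Then x = 681 + 765·0 = 681, valid modulo lcm(765, 4) = 3060: x ≡ 681 (mod 3060).
Verify against each original: 681 mod 5 = 1, 681 mod 9 = 6, 681 mod 17 = 1, 681 mod 4 = 1.

x ≡ 681 (mod 3060).


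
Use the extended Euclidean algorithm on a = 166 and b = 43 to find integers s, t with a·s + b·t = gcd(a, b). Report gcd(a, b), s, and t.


Euclidean algorithm on (166, 43) — divide until remainder is 0:
  166 = 3 · 43 + 37
  43 = 1 · 37 + 6
  37 = 6 · 6 + 1
  6 = 6 · 1 + 0
gcd(166, 43) = 1.
Track Bezout coefficients alongside the remainders: start with r₀ = 166 = a·1 + b·0 (s = 1, t = 0) and r₁ = 43 = a·0 + b·1 (s = 0, t = 1); each new remainder r_{k+1} = r_{k-1} − q_k·r_k inherits s_{k+1} = s_{k-1} − q_k·s_k, t_{k+1} = t_{k-1} − q_k·t_k, so r_k = a·s_k + b·t_k at every step:
  q = 3: r = 37, s = 1 − 3·0 = 1, t = 0 − 3·1 = -3  (check: 166·1 + 43·(-3) = 37)
  q = 1: r = 6, s = 0 − 1·1 = -1, t = 1 − 1·(-3) = 4  (check: 166·(-1) + 43·4 = 6)
  q = 6: r = 1, s = 1 − 6·(-1) = 7, t = -3 − 6·4 = -27  (check: 166·7 + 43·(-27) = 1)
The row with r = 1 (the gcd) gives the Bezout coefficients s = 7, t = -27.
Result: 166 · (7) + 43 · (-27) = 1.

gcd(166, 43) = 1; s = 7, t = -27 (check: 166·7 + 43·(-27) = 1).


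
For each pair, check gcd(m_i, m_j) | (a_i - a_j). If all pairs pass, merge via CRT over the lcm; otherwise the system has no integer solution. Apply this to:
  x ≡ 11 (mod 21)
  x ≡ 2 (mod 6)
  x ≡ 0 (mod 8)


Moduli 21, 6, 8 are not pairwise coprime, so CRT works modulo lcm(m_i) when all pairwise compatibility conditions hold.
Pairwise compatibility: gcd(m_i, m_j) must divide a_i - a_j for every pair.
Merge one congruence at a time:
  Start: x ≡ 11 (mod 21).
  Combine with x ≡ 2 (mod 6): gcd(21, 6) = 3; 2 - 11 = -9, which IS divisible by 3, so compatible.
    Write x = 11 + 21·t and substitute into x ≡ 2 (mod 6): 21·t ≡ 2 − 11 = -9 (mod 6).
    Divide the congruence (and modulus) by g = 3: 7·t ≡ -3 (mod 2).
    Reduce coefficients mod 2: 1·t ≡ 1 (mod 2).
    So t ≡ 1 (mod 2).
    Then x = 11 + 21·1 = 32, valid modulo lcm(21, 6) = 42: x ≡ 32 (mod 42).
  Combine with x ≡ 0 (mod 8): gcd(42, 8) = 2; 0 - 32 = -32, which IS divisible by 2, so compatible.
    Write x = 32 + 42·t and substitute into x ≡ 0 (mod 8): 42·t ≡ 0 − 32 = -32 (mod 8).
    Divide the congruence (and modulus) by g = 2: 21·t ≡ -16 (mod 4).
    Reduce coefficients mod 4: 1·t ≡ 0 (mod 4).
    So t ≡ 0 (mod 4).
    Then x = 32 + 42·0 = 32, valid modulo lcm(42, 8) = 168: x ≡ 32 (mod 168).
Verify: 32 mod 21 = 11, 32 mod 6 = 2, 32 mod 8 = 0.

x ≡ 32 (mod 168).


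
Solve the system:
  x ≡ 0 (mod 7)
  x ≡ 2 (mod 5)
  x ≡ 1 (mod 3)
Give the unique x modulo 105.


Moduli 7, 5, 3 are pairwise coprime; by CRT there is a unique solution modulo M = 7 · 5 · 3 = 105.
Solve pairwise, accumulating the modulus:
  Start with x ≡ 0 (mod 7).
  Combine with x ≡ 2 (mod 5): since gcd(7, 5) = 1, we get a unique residue mod 35.
    Write x = 0 + 7·t and substitute into x ≡ 2 (mod 5): 7·t ≡ 2 − 0 = 2 (mod 5).
    Reduce coefficients mod 5: 2·t ≡ 2 (mod 5).
    The inverse of 2 mod 5 is 3 (since 2·3 = 6 = 1·5 + 1), so t ≡ 3·2 = 6 ≡ 1 (mod 5).
    Then x = 0 + 7·1 = 7, valid modulo lcm(7, 5) = 35: x ≡ 7 (mod 35).
  Combine with x ≡ 1 (mod 3): since gcd(35, 3) = 1, we get a unique residue mod 105.
    Write x = 7 + 35·t and substitute into x ≡ 1 (mod 3): 35·t ≡ 1 − 7 = -6 (mod 3).
    Reduce coefficients mod 3: 2·t ≡ 0 (mod 3).
    The inverse of 2 mod 3 is 2 (since 2·2 = 4 = 1·3 + 1), so t ≡ 2·0 = 0 ≡ 0 (mod 3).
    Then x = 7 + 35·0 = 7, valid modulo lcm(35, 3) = 105: x ≡ 7 (mod 105).
Verify: 7 mod 7 = 0 ✓, 7 mod 5 = 2 ✓, 7 mod 3 = 1 ✓.

x ≡ 7 (mod 105).


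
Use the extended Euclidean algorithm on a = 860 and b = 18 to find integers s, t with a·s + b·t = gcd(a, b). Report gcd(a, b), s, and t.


Euclidean algorithm on (860, 18) — divide until remainder is 0:
  860 = 47 · 18 + 14
  18 = 1 · 14 + 4
  14 = 3 · 4 + 2
  4 = 2 · 2 + 0
gcd(860, 18) = 2.
Track Bezout coefficients alongside the remainders: start with r₀ = 860 = a·1 + b·0 (s = 1, t = 0) and r₁ = 18 = a·0 + b·1 (s = 0, t = 1); each new remainder r_{k+1} = r_{k-1} − q_k·r_k inherits s_{k+1} = s_{k-1} − q_k·s_k, t_{k+1} = t_{k-1} − q_k·t_k, so r_k = a·s_k + b·t_k at every step:
  q = 47: r = 14, s = 1 − 47·0 = 1, t = 0 − 47·1 = -47  (check: 860·1 + 18·(-47) = 14)
  q = 1: r = 4, s = 0 − 1·1 = -1, t = 1 − 1·(-47) = 48  (check: 860·(-1) + 18·48 = 4)
  q = 3: r = 2, s = 1 − 3·(-1) = 4, t = -47 − 3·48 = -191  (check: 860·4 + 18·(-191) = 2)
The row with r = 2 (the gcd) gives the Bezout coefficients s = 4, t = -191.
Result: 860 · (4) + 18 · (-191) = 2.

gcd(860, 18) = 2; s = 4, t = -191 (check: 860·4 + 18·(-191) = 2).


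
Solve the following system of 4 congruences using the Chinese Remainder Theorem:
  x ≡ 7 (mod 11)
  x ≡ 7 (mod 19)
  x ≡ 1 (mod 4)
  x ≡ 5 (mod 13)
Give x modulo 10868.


Product of moduli M = 11 · 19 · 4 · 13 = 10868.
Merge one congruence at a time:
  Start: x ≡ 7 (mod 11).
  Combine with x ≡ 7 (mod 19); new modulus lcm = 209.
    Write x = 7 + 11·t and substitute into x ≡ 7 (mod 19): 11·t ≡ 7 − 7 = 0 (mod 19).
    The inverse of 11 mod 19 is 7 (since 11·7 = 77 = 4·19 + 1), so t ≡ 7·0 = 0 ≡ 0 (mod 19).
    Then x = 7 + 11·0 = 7, valid modulo lcm(11, 19) = 209: x ≡ 7 (mod 209).
  Combine with x ≡ 1 (mod 4); new modulus lcm = 836.
    Write x = 7 + 209·t and substitute into x ≡ 1 (mod 4): 209·t ≡ 1 − 7 = -6 (mod 4).
    Reduce coefficients mod 4: 1·t ≡ 2 (mod 4).
    So t ≡ 2 (mod 4).
    Then x = 7 + 209·2 = 425, valid modulo lcm(209, 4) = 836: x ≡ 425 (mod 836).
  Combine with x ≡ 5 (mod 13); new modulus lcm = 10868.
    Write x = 425 + 836·t and substitute into x ≡ 5 (mod 13): 836·t ≡ 5 − 425 = -420 (mod 13).
    Reduce coefficients mod 13: 4·t ≡ 9 (mod 13).
    The inverse of 4 mod 13 is 10 (since 4·10 = 40 = 3·13 + 1), so t ≡ 10·9 = 90 ≡ 12 (mod 13).
    Then x = 425 + 836·12 = 10457, valid modulo lcm(836, 13) = 10868: x ≡ 10457 (mod 10868).
Verify against each original: 10457 mod 11 = 7, 10457 mod 19 = 7, 10457 mod 4 = 1, 10457 mod 13 = 5.

x ≡ 10457 (mod 10868).


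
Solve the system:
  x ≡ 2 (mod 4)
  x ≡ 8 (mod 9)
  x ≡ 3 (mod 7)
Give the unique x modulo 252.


Moduli 4, 9, 7 are pairwise coprime; by CRT there is a unique solution modulo M = 4 · 9 · 7 = 252.
Solve pairwise, accumulating the modulus:
  Start with x ≡ 2 (mod 4).
  Combine with x ≡ 8 (mod 9): since gcd(4, 9) = 1, we get a unique residue mod 36.
    Write x = 2 + 4·t and substitute into x ≡ 8 (mod 9): 4·t ≡ 8 − 2 = 6 (mod 9).
    The inverse of 4 mod 9 is 7 (since 4·7 = 28 = 3·9 + 1), so t ≡ 7·6 = 42 ≡ 6 (mod 9).
    Then x = 2 + 4·6 = 26, valid modulo lcm(4, 9) = 36: x ≡ 26 (mod 36).
  Combine with x ≡ 3 (mod 7): since gcd(36, 7) = 1, we get a unique residue mod 252.
    Write x = 26 + 36·t and substitute into x ≡ 3 (mod 7): 36·t ≡ 3 − 26 = -23 (mod 7).
    Reduce coefficients mod 7: 1·t ≡ 5 (mod 7).
    So t ≡ 5 (mod 7).
    Then x = 26 + 36·5 = 206, valid modulo lcm(36, 7) = 252: x ≡ 206 (mod 252).
Verify: 206 mod 4 = 2 ✓, 206 mod 9 = 8 ✓, 206 mod 7 = 3 ✓.

x ≡ 206 (mod 252).


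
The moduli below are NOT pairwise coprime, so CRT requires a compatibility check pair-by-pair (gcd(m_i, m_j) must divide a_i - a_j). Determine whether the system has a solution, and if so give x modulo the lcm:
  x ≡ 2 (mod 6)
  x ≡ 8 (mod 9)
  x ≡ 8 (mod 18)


Moduli 6, 9, 18 are not pairwise coprime, so CRT works modulo lcm(m_i) when all pairwise compatibility conditions hold.
Pairwise compatibility: gcd(m_i, m_j) must divide a_i - a_j for every pair.
Merge one congruence at a time:
  Start: x ≡ 2 (mod 6).
  Combine with x ≡ 8 (mod 9): gcd(6, 9) = 3; 8 - 2 = 6, which IS divisible by 3, so compatible.
    Write x = 2 + 6·t and substitute into x ≡ 8 (mod 9): 6·t ≡ 8 − 2 = 6 (mod 9).
    Divide the congruence (and modulus) by g = 3: 2·t ≡ 2 (mod 3).
    The inverse of 2 mod 3 is 2 (since 2·2 = 4 = 1·3 + 1), so t ≡ 2·2 = 4 ≡ 1 (mod 3).
    Then x = 2 + 6·1 = 8, valid modulo lcm(6, 9) = 18: x ≡ 8 (mod 18).
  Combine with x ≡ 8 (mod 18): gcd(18, 18) = 18; 8 - 8 = 0, which IS divisible by 18, so compatible.
    Write x = 8 + 18·t and substitute into x ≡ 8 (mod 18): 18·t ≡ 8 − 8 = 0 (mod 18).
    Divide the congruence (and modulus) by g = 18: 1·t ≡ 0 (mod 1).
    Modulo 1 every t works; take t = 0.
    Then x = 8 + 18·0 = 8, valid modulo lcm(18, 18) = 18: x ≡ 8 (mod 18).
Verify: 8 mod 6 = 2, 8 mod 9 = 8, 8 mod 18 = 8.

x ≡ 8 (mod 18).


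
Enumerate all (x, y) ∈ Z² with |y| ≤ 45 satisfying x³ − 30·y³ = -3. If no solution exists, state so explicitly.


The equation is x³ - 30y³ = -3. For fixed y, x³ = 30·y³ − 3, so a solution requires the RHS to be a perfect cube.
Strategy: iterate y from -45 to 45, compute RHS = 30·y³ − 3, and check whether it is a (positive or negative) perfect cube.
Check small values of y:
  y = 0: RHS = -3 is not a perfect cube.
  y = 1: RHS = 27 = (3)³ ⇒ x = 3 works.
  y = -1: RHS = -33 is not a perfect cube.
  y = 2: RHS = 237 is not a perfect cube.
  y = -2: RHS = -243 is not a perfect cube.
  y = 3: RHS = 807 is not a perfect cube.
  y = -3: RHS = -813 is not a perfect cube.
Continuing the search up to |y| = 45 finds no further solutions beyond those listed.
Collected solutions: (3, 1).

Solutions (with |y| ≤ 45): (3, 1).


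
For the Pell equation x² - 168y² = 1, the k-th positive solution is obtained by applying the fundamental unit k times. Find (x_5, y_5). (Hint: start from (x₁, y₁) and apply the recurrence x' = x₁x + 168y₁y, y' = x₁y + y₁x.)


Step 1: Find the fundamental solution (x₁, y₁) of x² - 168y² = 1.
  Expand √168 as a continued fraction. a₀ = ⌊√168⌋ = 12; iterate m_{k+1} = d_k·a_k − m_k, d_{k+1} = (168 − m_{k+1}²)/d_k, a_{k+1} = ⌊(a₀ + m_{k+1})/d_{k+1}⌋ (starting m₀ = 0, d₀ = 1), with convergents p_k = a_k·p_{k-1} + p_{k-2}, q_k = a_k·q_{k-1} + q_{k-2} (p₋₁ = 1, q₋₁ = 0):
  k = 0: a₀ = 12; p₀/q₀ = 12/1; p₀² − 168·q₀² = 144 − 168 = -24.
  k = 1: m = 12, d = 24, a = ⌊(12 + 12)/24⌋ = 1; p/q = (1·12 + 1)/(1·1 + 0) = 13/1; p² − 168·q² = 169 − 168 = 1.
  The first convergent with p² − 168·q² = 1 gives the fundamental solution (x₁, y₁) = (13, 1).
Step 2: Apply the recurrence (x_{n+1}, y_{n+1}) = (x₁x_n + 168y₁y_n, x₁y_n + y₁x_n) repeatedly.
  From (x_1, y_1) = (13, 1): x_2 = 13·13 + 168·1·1 = 337; y_2 = 13·1 + 1·13 = 26.
  From (x_2, y_2) = (337, 26): x_3 = 13·337 + 168·1·26 = 8749; y_3 = 13·26 + 1·337 = 675.
  From (x_3, y_3) = (8749, 675): x_4 = 13·8749 + 168·1·675 = 227137; y_4 = 13·675 + 1·8749 = 17524.
  From (x_4, y_4) = (227137, 17524): x_5 = 13·227137 + 168·1·17524 = 5896813; y_5 = 13·17524 + 1·227137 = 454949.
Step 3: Verify x_5² - 168·y_5² = 34772403556969 - 34772403556968 = 1 (should be 1). ✓

(x_1, y_1) = (13, 1); (x_5, y_5) = (5896813, 454949).


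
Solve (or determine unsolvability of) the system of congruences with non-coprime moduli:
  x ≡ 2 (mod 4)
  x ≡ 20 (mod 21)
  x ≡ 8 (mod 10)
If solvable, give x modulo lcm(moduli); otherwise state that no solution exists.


Moduli 4, 21, 10 are not pairwise coprime, so CRT works modulo lcm(m_i) when all pairwise compatibility conditions hold.
Pairwise compatibility: gcd(m_i, m_j) must divide a_i - a_j for every pair.
Merge one congruence at a time:
  Start: x ≡ 2 (mod 4).
  Combine with x ≡ 20 (mod 21): gcd(4, 21) = 1; 20 - 2 = 18, which IS divisible by 1, so compatible.
    Write x = 2 + 4·t and substitute into x ≡ 20 (mod 21): 4·t ≡ 20 − 2 = 18 (mod 21).
    The inverse of 4 mod 21 is 16 (since 4·16 = 64 = 3·21 + 1), so t ≡ 16·18 = 288 ≡ 15 (mod 21).
    Then x = 2 + 4·15 = 62, valid modulo lcm(4, 21) = 84: x ≡ 62 (mod 84).
  Combine with x ≡ 8 (mod 10): gcd(84, 10) = 2; 8 - 62 = -54, which IS divisible by 2, so compatible.
    Write x = 62 + 84·t and substitute into x ≡ 8 (mod 10): 84·t ≡ 8 − 62 = -54 (mod 10).
    Divide the congruence (and modulus) by g = 2: 42·t ≡ -27 (mod 5).
    Reduce coefficients mod 5: 2·t ≡ 3 (mod 5).
    The inverse of 2 mod 5 is 3 (since 2·3 = 6 = 1·5 + 1), so t ≡ 3·3 = 9 ≡ 4 (mod 5).
    Then x = 62 + 84·4 = 398, valid modulo lcm(84, 10) = 420: x ≡ 398 (mod 420).
Verify: 398 mod 4 = 2, 398 mod 21 = 20, 398 mod 10 = 8.

x ≡ 398 (mod 420).


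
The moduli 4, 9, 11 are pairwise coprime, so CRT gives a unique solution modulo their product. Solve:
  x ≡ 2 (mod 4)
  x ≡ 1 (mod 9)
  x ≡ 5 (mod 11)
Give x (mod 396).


Moduli 4, 9, 11 are pairwise coprime; by CRT there is a unique solution modulo M = 4 · 9 · 11 = 396.
Solve pairwise, accumulating the modulus:
  Start with x ≡ 2 (mod 4).
  Combine with x ≡ 1 (mod 9): since gcd(4, 9) = 1, we get a unique residue mod 36.
    Write x = 2 + 4·t and substitute into x ≡ 1 (mod 9): 4·t ≡ 1 − 2 = -1 (mod 9).
    Reduce coefficients mod 9: 4·t ≡ 8 (mod 9).
    The inverse of 4 mod 9 is 7 (since 4·7 = 28 = 3·9 + 1), so t ≡ 7·8 = 56 ≡ 2 (mod 9).
    Then x = 2 + 4·2 = 10, valid modulo lcm(4, 9) = 36: x ≡ 10 (mod 36).
  Combine with x ≡ 5 (mod 11): since gcd(36, 11) = 1, we get a unique residue mod 396.
    Write x = 10 + 36·t and substitute into x ≡ 5 (mod 11): 36·t ≡ 5 − 10 = -5 (mod 11).
    Reduce coefficients mod 11: 3·t ≡ 6 (mod 11).
    The inverse of 3 mod 11 is 4 (since 3·4 = 12 = 1·11 + 1), so t ≡ 4·6 = 24 ≡ 2 (mod 11).
    Then x = 10 + 36·2 = 82, valid modulo lcm(36, 11) = 396: x ≡ 82 (mod 396).
Verify: 82 mod 4 = 2 ✓, 82 mod 9 = 1 ✓, 82 mod 11 = 5 ✓.

x ≡ 82 (mod 396).


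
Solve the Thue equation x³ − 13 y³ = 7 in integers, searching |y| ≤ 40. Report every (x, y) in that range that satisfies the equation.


The equation is x³ - 13y³ = 7. For fixed y, x³ = 13·y³ + 7, so a solution requires the RHS to be a perfect cube.
Strategy: iterate y from -40 to 40, compute RHS = 13·y³ + 7, and check whether it is a (positive or negative) perfect cube.
Check small values of y:
  y = 0: RHS = 7 is not a perfect cube.
  y = 1: RHS = 20 is not a perfect cube.
  y = -1: RHS = -6 is not a perfect cube.
  y = 2: RHS = 111 is not a perfect cube.
  y = -2: RHS = -97 is not a perfect cube.
  y = 3: RHS = 358 is not a perfect cube.
  y = -3: RHS = -344 is not a perfect cube.
Continuing the search up to |y| = 40 finds no solutions either.
No (x, y) in the scanned range satisfies the equation.

No integer solutions with |y| ≤ 40.


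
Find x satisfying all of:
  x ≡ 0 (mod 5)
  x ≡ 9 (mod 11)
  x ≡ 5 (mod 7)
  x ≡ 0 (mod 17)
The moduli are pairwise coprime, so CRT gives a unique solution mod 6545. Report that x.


Product of moduli M = 5 · 11 · 7 · 17 = 6545.
Merge one congruence at a time:
  Start: x ≡ 0 (mod 5).
  Combine with x ≡ 9 (mod 11); new modulus lcm = 55.
    Write x = 0 + 5·t and substitute into x ≡ 9 (mod 11): 5·t ≡ 9 − 0 = 9 (mod 11).
    The inverse of 5 mod 11 is 9 (since 5·9 = 45 = 4·11 + 1), so t ≡ 9·9 = 81 ≡ 4 (mod 11).
    Then x = 0 + 5·4 = 20, valid modulo lcm(5, 11) = 55: x ≡ 20 (mod 55).
  Combine with x ≡ 5 (mod 7); new modulus lcm = 385.
    Write x = 20 + 55·t and substitute into x ≡ 5 (mod 7): 55·t ≡ 5 − 20 = -15 (mod 7).
    Reduce coefficients mod 7: 6·t ≡ 6 (mod 7).
    The inverse of 6 mod 7 is 6 (since 6·6 = 36 = 5·7 + 1), so t ≡ 6·6 = 36 ≡ 1 (mod 7).
    Then x = 20 + 55·1 = 75, valid modulo lcm(55, 7) = 385: x ≡ 75 (mod 385).
  Combine with x ≡ 0 (mod 17); new modulus lcm = 6545.
    Write x = 75 + 385·t and substitute into x ≡ 0 (mod 17): 385·t ≡ 0 − 75 = -75 (mod 17).
    Reduce coefficients mod 17: 11·t ≡ 10 (mod 17).
    The inverse of 11 mod 17 is 14 (since 11·14 = 154 = 9·17 + 1), so t ≡ 14·10 = 140 ≡ 4 (mod 17).
    Then x = 75 + 385·4 = 1615, valid modulo lcm(385, 17) = 6545: x ≡ 1615 (mod 6545).
Verify against each original: 1615 mod 5 = 0, 1615 mod 11 = 9, 1615 mod 7 = 5, 1615 mod 17 = 0.

x ≡ 1615 (mod 6545).


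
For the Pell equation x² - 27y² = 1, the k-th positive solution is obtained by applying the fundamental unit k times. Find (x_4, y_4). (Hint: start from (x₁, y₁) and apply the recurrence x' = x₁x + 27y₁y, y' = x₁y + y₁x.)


Step 1: Find the fundamental solution (x₁, y₁) of x² - 27y² = 1.
  Expand √27 as a continued fraction. a₀ = ⌊√27⌋ = 5; iterate m_{k+1} = d_k·a_k − m_k, d_{k+1} = (27 − m_{k+1}²)/d_k, a_{k+1} = ⌊(a₀ + m_{k+1})/d_{k+1}⌋ (starting m₀ = 0, d₀ = 1), with convergents p_k = a_k·p_{k-1} + p_{k-2}, q_k = a_k·q_{k-1} + q_{k-2} (p₋₁ = 1, q₋₁ = 0):
  k = 0: a₀ = 5; p₀/q₀ = 5/1; p₀² − 27·q₀² = 25 − 27 = -2.
  k = 1: m = 5, d = 2, a = ⌊(5 + 5)/2⌋ = 5; p/q = (5·5 + 1)/(5·1 + 0) = 26/5; p² − 27·q² = 676 − 675 = 1.
  The first convergent with p² − 27·q² = 1 gives the fundamental solution (x₁, y₁) = (26, 5).
Step 2: Apply the recurrence (x_{n+1}, y_{n+1}) = (x₁x_n + 27y₁y_n, x₁y_n + y₁x_n) repeatedly.
  From (x_1, y_1) = (26, 5): x_2 = 26·26 + 27·5·5 = 1351; y_2 = 26·5 + 5·26 = 260.
  From (x_2, y_2) = (1351, 260): x_3 = 26·1351 + 27·5·260 = 70226; y_3 = 26·260 + 5·1351 = 13515.
  From (x_3, y_3) = (70226, 13515): x_4 = 26·70226 + 27·5·13515 = 3650401; y_4 = 26·13515 + 5·70226 = 702520.
Step 3: Verify x_4² - 27·y_4² = 13325427460801 - 13325427460800 = 1 (should be 1). ✓

(x_1, y_1) = (26, 5); (x_4, y_4) = (3650401, 702520).


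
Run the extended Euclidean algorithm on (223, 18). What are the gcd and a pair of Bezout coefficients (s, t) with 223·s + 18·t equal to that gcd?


Euclidean algorithm on (223, 18) — divide until remainder is 0:
  223 = 12 · 18 + 7
  18 = 2 · 7 + 4
  7 = 1 · 4 + 3
  4 = 1 · 3 + 1
  3 = 3 · 1 + 0
gcd(223, 18) = 1.
Track Bezout coefficients alongside the remainders: start with r₀ = 223 = a·1 + b·0 (s = 1, t = 0) and r₁ = 18 = a·0 + b·1 (s = 0, t = 1); each new remainder r_{k+1} = r_{k-1} − q_k·r_k inherits s_{k+1} = s_{k-1} − q_k·s_k, t_{k+1} = t_{k-1} − q_k·t_k, so r_k = a·s_k + b·t_k at every step:
  q = 12: r = 7, s = 1 − 12·0 = 1, t = 0 − 12·1 = -12  (check: 223·1 + 18·(-12) = 7)
  q = 2: r = 4, s = 0 − 2·1 = -2, t = 1 − 2·(-12) = 25  (check: 223·(-2) + 18·25 = 4)
  q = 1: r = 3, s = 1 − 1·(-2) = 3, t = -12 − 1·25 = -37  (check: 223·3 + 18·(-37) = 3)
  q = 1: r = 1, s = -2 − 1·3 = -5, t = 25 − 1·(-37) = 62  (check: 223·(-5) + 18·62 = 1)
The row with r = 1 (the gcd) gives the Bezout coefficients s = -5, t = 62.
Result: 223 · (-5) + 18 · (62) = 1.

gcd(223, 18) = 1; s = -5, t = 62 (check: 223·(-5) + 18·62 = 1).


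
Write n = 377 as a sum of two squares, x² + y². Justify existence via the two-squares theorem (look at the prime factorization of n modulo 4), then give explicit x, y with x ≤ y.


Step 1: Factor n = 377 = 13 · 29.
Step 2: Check the mod-4 condition on each prime factor: 13 ≡ 1 (mod 4), exponent 1; 29 ≡ 1 (mod 4), exponent 1.
All primes ≡ 3 (mod 4) appear to even exponent (or don't appear), so by the two-squares theorem n IS expressible as a sum of two squares.
Step 3: Build a representation. Here n = 13 · 29 is a product of primes ≡ 1 (mod 4). Each prime p ≡ 1 (mod 4) is itself a sum of two squares; find a² by testing p − a² for a perfect square:
  13: 13 − 1² = 12, 13 − 2² = 9 = 3² ⇒ 13 = 2² + 3².
  29: 29 − 1² = 28, 29 − 2² = 25 = 5² ⇒ 29 = 2² + 5².
  Combine using the Brahmagupta–Fibonacci identity (a² + b²)(c² + d²) = (ac − bd)² + (ad + bc)² = (ac + bd)² + (ad − bc)²:
  13 · 29 = 377: from (2² + 3²)(2² + 5²), take (2·2 − 3·5, 2·5 + 3·2) = (4 − 15, 10 + 6) = (-11, 16); dropping signs (only squares matter) gives (11, 16); check 11² + 16² = 121 + 256 = 377 ✓.
Step 4: Order so x ≤ y and verify: 11² + 16² = 121 + 256 = 377 = n. ✓

n = 377 = 11² + 16² (one valid representation with x ≤ y).


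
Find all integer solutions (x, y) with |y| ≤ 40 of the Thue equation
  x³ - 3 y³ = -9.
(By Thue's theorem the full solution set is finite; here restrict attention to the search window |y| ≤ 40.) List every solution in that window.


The equation is x³ - 3y³ = -9. For fixed y, x³ = 3·y³ − 9, so a solution requires the RHS to be a perfect cube.
Strategy: iterate y from -40 to 40, compute RHS = 3·y³ − 9, and check whether it is a (positive or negative) perfect cube.
Check small values of y:
  y = 0: RHS = -9 is not a perfect cube.
  y = 1: RHS = -6 is not a perfect cube.
  y = -1: RHS = -12 is not a perfect cube.
  y = 2: RHS = 15 is not a perfect cube.
  y = -2: RHS = -33 is not a perfect cube.
  y = 3: RHS = 72 is not a perfect cube.
  y = -3: RHS = -90 is not a perfect cube.
Continuing the search up to |y| = 40 finds no solutions either.
No (x, y) in the scanned range satisfies the equation.

No integer solutions with |y| ≤ 40.


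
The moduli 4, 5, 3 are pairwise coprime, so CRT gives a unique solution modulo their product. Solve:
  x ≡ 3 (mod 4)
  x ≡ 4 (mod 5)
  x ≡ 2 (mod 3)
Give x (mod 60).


Moduli 4, 5, 3 are pairwise coprime; by CRT there is a unique solution modulo M = 4 · 5 · 3 = 60.
Solve pairwise, accumulating the modulus:
  Start with x ≡ 3 (mod 4).
  Combine with x ≡ 4 (mod 5): since gcd(4, 5) = 1, we get a unique residue mod 20.
    Write x = 3 + 4·t and substitute into x ≡ 4 (mod 5): 4·t ≡ 4 − 3 = 1 (mod 5).
    The inverse of 4 mod 5 is 4 (since 4·4 = 16 = 3·5 + 1), so t ≡ 4·1 = 4 ≡ 4 (mod 5).
    Then x = 3 + 4·4 = 19, valid modulo lcm(4, 5) = 20: x ≡ 19 (mod 20).
  Combine with x ≡ 2 (mod 3): since gcd(20, 3) = 1, we get a unique residue mod 60.
    Write x = 19 + 20·t and substitute into x ≡ 2 (mod 3): 20·t ≡ 2 − 19 = -17 (mod 3).
    Reduce coefficients mod 3: 2·t ≡ 1 (mod 3).
    The inverse of 2 mod 3 is 2 (since 2·2 = 4 = 1·3 + 1), so t ≡ 2·1 = 2 ≡ 2 (mod 3).
    Then x = 19 + 20·2 = 59, valid modulo lcm(20, 3) = 60: x ≡ 59 (mod 60).
Verify: 59 mod 4 = 3 ✓, 59 mod 5 = 4 ✓, 59 mod 3 = 2 ✓.

x ≡ 59 (mod 60).


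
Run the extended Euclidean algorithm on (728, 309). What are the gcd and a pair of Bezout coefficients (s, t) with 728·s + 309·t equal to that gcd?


Euclidean algorithm on (728, 309) — divide until remainder is 0:
  728 = 2 · 309 + 110
  309 = 2 · 110 + 89
  110 = 1 · 89 + 21
  89 = 4 · 21 + 5
  21 = 4 · 5 + 1
  5 = 5 · 1 + 0
gcd(728, 309) = 1.
Track Bezout coefficients alongside the remainders: start with r₀ = 728 = a·1 + b·0 (s = 1, t = 0) and r₁ = 309 = a·0 + b·1 (s = 0, t = 1); each new remainder r_{k+1} = r_{k-1} − q_k·r_k inherits s_{k+1} = s_{k-1} − q_k·s_k, t_{k+1} = t_{k-1} − q_k·t_k, so r_k = a·s_k + b·t_k at every step:
  q = 2: r = 110, s = 1 − 2·0 = 1, t = 0 − 2·1 = -2  (check: 728·1 + 309·(-2) = 110)
  q = 2: r = 89, s = 0 − 2·1 = -2, t = 1 − 2·(-2) = 5  (check: 728·(-2) + 309·5 = 89)
  q = 1: r = 21, s = 1 − 1·(-2) = 3, t = -2 − 1·5 = -7  (check: 728·3 + 309·(-7) = 21)
  q = 4: r = 5, s = -2 − 4·3 = -14, t = 5 − 4·(-7) = 33  (check: 728·(-14) + 309·33 = 5)
  q = 4: r = 1, s = 3 − 4·(-14) = 59, t = -7 − 4·33 = -139  (check: 728·59 + 309·(-139) = 1)
The row with r = 1 (the gcd) gives the Bezout coefficients s = 59, t = -139.
Result: 728 · (59) + 309 · (-139) = 1.

gcd(728, 309) = 1; s = 59, t = -139 (check: 728·59 + 309·(-139) = 1).


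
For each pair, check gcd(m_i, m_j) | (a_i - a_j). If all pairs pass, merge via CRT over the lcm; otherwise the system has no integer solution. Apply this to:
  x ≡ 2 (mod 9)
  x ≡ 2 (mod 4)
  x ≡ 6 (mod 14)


Moduli 9, 4, 14 are not pairwise coprime, so CRT works modulo lcm(m_i) when all pairwise compatibility conditions hold.
Pairwise compatibility: gcd(m_i, m_j) must divide a_i - a_j for every pair.
Merge one congruence at a time:
  Start: x ≡ 2 (mod 9).
  Combine with x ≡ 2 (mod 4): gcd(9, 4) = 1; 2 - 2 = 0, which IS divisible by 1, so compatible.
    Write x = 2 + 9·t and substitute into x ≡ 2 (mod 4): 9·t ≡ 2 − 2 = 0 (mod 4).
    Reduce coefficients mod 4: 1·t ≡ 0 (mod 4).
    So t ≡ 0 (mod 4).
    Then x = 2 + 9·0 = 2, valid modulo lcm(9, 4) = 36: x ≡ 2 (mod 36).
  Combine with x ≡ 6 (mod 14): gcd(36, 14) = 2; 6 - 2 = 4, which IS divisible by 2, so compatible.
    Write x = 2 + 36·t and substitute into x ≡ 6 (mod 14): 36·t ≡ 6 − 2 = 4 (mod 14).
    Divide the congruence (and modulus) by g = 2: 18·t ≡ 2 (mod 7).
    Reduce coefficients mod 7: 4·t ≡ 2 (mod 7).
    The inverse of 4 mod 7 is 2 (since 4·2 = 8 = 1·7 + 1), so t ≡ 2·2 = 4 ≡ 4 (mod 7).
    Then x = 2 + 36·4 = 146, valid modulo lcm(36, 14) = 252: x ≡ 146 (mod 252).
Verify: 146 mod 9 = 2, 146 mod 4 = 2, 146 mod 14 = 6.

x ≡ 146 (mod 252).


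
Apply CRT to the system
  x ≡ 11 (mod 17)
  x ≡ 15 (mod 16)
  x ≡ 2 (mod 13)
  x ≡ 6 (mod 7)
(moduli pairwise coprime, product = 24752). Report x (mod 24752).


Product of moduli M = 17 · 16 · 13 · 7 = 24752.
Merge one congruence at a time:
  Start: x ≡ 11 (mod 17).
  Combine with x ≡ 15 (mod 16); new modulus lcm = 272.
    Write x = 11 + 17·t and substitute into x ≡ 15 (mod 16): 17·t ≡ 15 − 11 = 4 (mod 16).
    Reduce coefficients mod 16: 1·t ≡ 4 (mod 16).
    So t ≡ 4 (mod 16).
    Then x = 11 + 17·4 = 79, valid modulo lcm(17, 16) = 272: x ≡ 79 (mod 272).
  Combine with x ≡ 2 (mod 13); new modulus lcm = 3536.
    Write x = 79 + 272·t and substitute into x ≡ 2 (mod 13): 272·t ≡ 2 − 79 = -77 (mod 13).
    Reduce coefficients mod 13: 12·t ≡ 1 (mod 13).
    The inverse of 12 mod 13 is 12 (since 12·12 = 144 = 11·13 + 1), so t ≡ 12·1 = 12 ≡ 12 (mod 13).
    Then x = 79 + 272·12 = 3343, valid modulo lcm(272, 13) = 3536: x ≡ 3343 (mod 3536).
  Combine with x ≡ 6 (mod 7); new modulus lcm = 24752.
    Write x = 3343 + 3536·t and substitute into x ≡ 6 (mod 7): 3536·t ≡ 6 − 3343 = -3337 (mod 7).
    Reduce coefficients mod 7: 1·t ≡ 2 (mod 7).
    So t ≡ 2 (mod 7).
    Then x = 3343 + 3536·2 = 10415, valid modulo lcm(3536, 7) = 24752: x ≡ 10415 (mod 24752).
Verify against each original: 10415 mod 17 = 11, 10415 mod 16 = 15, 10415 mod 13 = 2, 10415 mod 7 = 6.

x ≡ 10415 (mod 24752).


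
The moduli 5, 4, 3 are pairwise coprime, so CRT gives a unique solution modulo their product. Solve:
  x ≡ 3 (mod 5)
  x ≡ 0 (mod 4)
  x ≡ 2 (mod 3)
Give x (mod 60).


Moduli 5, 4, 3 are pairwise coprime; by CRT there is a unique solution modulo M = 5 · 4 · 3 = 60.
Solve pairwise, accumulating the modulus:
  Start with x ≡ 3 (mod 5).
  Combine with x ≡ 0 (mod 4): since gcd(5, 4) = 1, we get a unique residue mod 20.
    Write x = 3 + 5·t and substitute into x ≡ 0 (mod 4): 5·t ≡ 0 − 3 = -3 (mod 4).
    Reduce coefficients mod 4: 1·t ≡ 1 (mod 4).
    So t ≡ 1 (mod 4).
    Then x = 3 + 5·1 = 8, valid modulo lcm(5, 4) = 20: x ≡ 8 (mod 20).
  Combine with x ≡ 2 (mod 3): since gcd(20, 3) = 1, we get a unique residue mod 60.
    Write x = 8 + 20·t and substitute into x ≡ 2 (mod 3): 20·t ≡ 2 − 8 = -6 (mod 3).
    Reduce coefficients mod 3: 2·t ≡ 0 (mod 3).
    The inverse of 2 mod 3 is 2 (since 2·2 = 4 = 1·3 + 1), so t ≡ 2·0 = 0 ≡ 0 (mod 3).
    Then x = 8 + 20·0 = 8, valid modulo lcm(20, 3) = 60: x ≡ 8 (mod 60).
Verify: 8 mod 5 = 3 ✓, 8 mod 4 = 0 ✓, 8 mod 3 = 2 ✓.

x ≡ 8 (mod 60).


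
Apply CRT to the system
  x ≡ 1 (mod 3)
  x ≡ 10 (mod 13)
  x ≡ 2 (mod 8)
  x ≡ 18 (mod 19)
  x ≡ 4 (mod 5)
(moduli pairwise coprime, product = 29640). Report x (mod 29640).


Product of moduli M = 3 · 13 · 8 · 19 · 5 = 29640.
Merge one congruence at a time:
  Start: x ≡ 1 (mod 3).
  Combine with x ≡ 10 (mod 13); new modulus lcm = 39.
    Write x = 1 + 3·t and substitute into x ≡ 10 (mod 13): 3·t ≡ 10 − 1 = 9 (mod 13).
    The inverse of 3 mod 13 is 9 (since 3·9 = 27 = 2·13 + 1), so t ≡ 9·9 = 81 ≡ 3 (mod 13).
    Then x = 1 + 3·3 = 10, valid modulo lcm(3, 13) = 39: x ≡ 10 (mod 39).
  Combine with x ≡ 2 (mod 8); new modulus lcm = 312.
    Write x = 10 + 39·t and substitute into x ≡ 2 (mod 8): 39·t ≡ 2 − 10 = -8 (mod 8).
    Reduce coefficients mod 8: 7·t ≡ 0 (mod 8).
    The inverse of 7 mod 8 is 7 (since 7·7 = 49 = 6·8 + 1), so t ≡ 7·0 = 0 ≡ 0 (mod 8).
    Then x = 10 + 39·0 = 10, valid modulo lcm(39, 8) = 312: x ≡ 10 (mod 312).
  Combine with x ≡ 18 (mod 19); new modulus lcm = 5928.
    Write x = 10 + 312·t and substitute into x ≡ 18 (mod 19): 312·t ≡ 18 − 10 = 8 (mod 19).
    Reduce coefficients mod 19: 8·t ≡ 8 (mod 19).
    The inverse of 8 mod 19 is 12 (since 8·12 = 96 = 5·19 + 1), so t ≡ 12·8 = 96 ≡ 1 (mod 19).
    Then x = 10 + 312·1 = 322, valid modulo lcm(312, 19) = 5928: x ≡ 322 (mod 5928).
  Combine with x ≡ 4 (mod 5); new modulus lcm = 29640.
    Write x = 322 + 5928·t and substitute into x ≡ 4 (mod 5): 5928·t ≡ 4 − 322 = -318 (mod 5).
    Reduce coefficients mod 5: 3·t ≡ 2 (mod 5).
    The inverse of 3 mod 5 is 2 (since 3·2 = 6 = 1·5 + 1), so t ≡ 2·2 = 4 ≡ 4 (mod 5).
    Then x = 322 + 5928·4 = 24034, valid modulo lcm(5928, 5) = 29640: x ≡ 24034 (mod 29640).
Verify against each original: 24034 mod 3 = 1, 24034 mod 13 = 10, 24034 mod 8 = 2, 24034 mod 19 = 18, 24034 mod 5 = 4.

x ≡ 24034 (mod 29640).
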